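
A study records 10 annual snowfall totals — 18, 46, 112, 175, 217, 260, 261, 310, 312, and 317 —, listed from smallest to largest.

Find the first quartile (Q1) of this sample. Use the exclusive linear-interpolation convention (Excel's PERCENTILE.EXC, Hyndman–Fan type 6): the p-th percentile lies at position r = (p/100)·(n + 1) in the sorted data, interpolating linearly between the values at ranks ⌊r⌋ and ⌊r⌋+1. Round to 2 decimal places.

95.50

n = 10.
r = (25/100)·(10 + 1) = 2.75.
Rank 2 is 46 and rank 3 is 112.
Interpolate: 46 + 0.75·(112 − 46) = 46 + 0.75·66 = 95.5.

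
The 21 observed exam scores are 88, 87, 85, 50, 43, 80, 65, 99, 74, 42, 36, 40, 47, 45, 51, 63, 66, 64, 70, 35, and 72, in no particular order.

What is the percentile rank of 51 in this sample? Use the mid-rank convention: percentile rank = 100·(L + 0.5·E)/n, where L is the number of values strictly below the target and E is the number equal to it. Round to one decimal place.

Sorted: 35, 36, 40, 42, 43, 45, 47, 50, 51, 63, 64, 65, 66, 70, 72, 74, 80, 85, 87, 88, 99.
Count below 51: L = 8; count equal: E = 1; n = 21.
Percentile rank = 100·(8 + 0.5·1)/21 = 100·8.5/21 = 40.48.

40.5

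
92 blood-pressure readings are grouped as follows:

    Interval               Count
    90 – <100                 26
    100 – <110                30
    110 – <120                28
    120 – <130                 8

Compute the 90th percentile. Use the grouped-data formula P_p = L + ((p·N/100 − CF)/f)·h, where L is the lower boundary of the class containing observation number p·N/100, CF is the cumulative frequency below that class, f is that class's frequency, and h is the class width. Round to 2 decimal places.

N = 92; target position k = 90/100 · 92 = 82.8.
Cumulative frequencies: 26, 56, 84, 92.
Observation 82.8 falls in the class 110 – <120.
L = 110, CF = 56, f = 28, h = 10.
P90 = 110 + ((82.8 − 56)/28)·10 = 110 + 9.57143 = 119.571.

119.57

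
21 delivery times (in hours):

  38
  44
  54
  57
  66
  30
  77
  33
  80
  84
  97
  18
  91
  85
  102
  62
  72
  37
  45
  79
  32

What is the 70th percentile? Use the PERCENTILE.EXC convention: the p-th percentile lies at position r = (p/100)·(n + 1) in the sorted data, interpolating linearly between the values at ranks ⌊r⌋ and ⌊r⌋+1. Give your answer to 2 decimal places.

79.40

Sorted: 18, 30, 32, 33, 37, 38, 44, 45, 54, 57, 62, 66, 72, 77, 79, 80, 84, 85, 91, 97, 102.
n = 21.
r = (70/100)·(21 + 1) = 15.4.
Rank 15 is 79 and rank 16 is 80.
Interpolate: 79 + 0.4·(80 − 79) = 79 + 0.4·1 = 79.4.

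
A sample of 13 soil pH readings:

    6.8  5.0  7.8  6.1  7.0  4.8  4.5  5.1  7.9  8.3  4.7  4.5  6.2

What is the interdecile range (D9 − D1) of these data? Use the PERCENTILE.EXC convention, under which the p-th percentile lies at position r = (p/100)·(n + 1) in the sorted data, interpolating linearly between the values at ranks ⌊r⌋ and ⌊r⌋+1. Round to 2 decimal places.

3.64

Sorted: 4.5, 4.5, 4.7, 4.8, 5.0, 5.1, 6.1, 6.2, 6.8, 7.0, 7.8, 7.9, 8.3.
n = 13.
P10: r = 1.4; ranks 1–2 are 4.5, 4.5; interpolating gives 4.5.
P90: r = 12.6; ranks 12–13 are 7.9, 8.3; interpolating gives 8.14.
Difference: 8.14 − 4.5 = 3.64.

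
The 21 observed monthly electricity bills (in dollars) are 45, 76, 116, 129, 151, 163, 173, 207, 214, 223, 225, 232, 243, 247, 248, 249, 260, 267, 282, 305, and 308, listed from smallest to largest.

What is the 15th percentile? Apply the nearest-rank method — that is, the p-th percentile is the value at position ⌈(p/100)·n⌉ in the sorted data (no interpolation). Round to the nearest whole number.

n = 21.
Position = ⌈15/100 · 21⌉ = ⌈3.15⌉ = 4.
The value at rank 4 is 129.

129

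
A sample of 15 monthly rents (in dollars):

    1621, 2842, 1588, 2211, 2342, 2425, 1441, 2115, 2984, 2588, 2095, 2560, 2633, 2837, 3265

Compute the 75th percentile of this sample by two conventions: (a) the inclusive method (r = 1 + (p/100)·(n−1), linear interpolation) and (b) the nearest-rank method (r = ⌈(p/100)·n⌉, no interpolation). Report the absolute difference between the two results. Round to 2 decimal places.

102.00

Sorted: 1441, 1588, 1621, 2095, 2115, 2211, 2342, 2425, 2560, 2588, 2633, 2837, 2842, 2984, 3265.
n = 15.
(a) r = 11.5; between ranks 11 (2633) and 12 (2837): 2735.
(b) the nearest-rank method: rank 12 → 2837.
|2735 − 2837| = 102.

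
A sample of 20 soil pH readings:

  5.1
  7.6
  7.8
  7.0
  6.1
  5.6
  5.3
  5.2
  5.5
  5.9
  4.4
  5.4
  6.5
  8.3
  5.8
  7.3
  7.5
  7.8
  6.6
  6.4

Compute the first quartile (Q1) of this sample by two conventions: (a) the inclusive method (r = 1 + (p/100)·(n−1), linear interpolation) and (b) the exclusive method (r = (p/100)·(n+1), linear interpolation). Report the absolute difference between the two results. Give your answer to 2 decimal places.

Sorted: 4.4, 5.1, 5.2, 5.3, 5.4, 5.5, 5.6, 5.8, 5.9, 6.1, 6.4, 6.5, 6.6, 7.0, 7.3, 7.5, 7.6, 7.8, 7.8, 8.3.
n = 20.
(a) r = 5.75; between ranks 5 (5.4) and 6 (5.5): 5.475.
(b) r = 5.25; between ranks 5 (5.4) and 6 (5.5): 5.425.
|5.475 − 5.425| = 0.05.

0.05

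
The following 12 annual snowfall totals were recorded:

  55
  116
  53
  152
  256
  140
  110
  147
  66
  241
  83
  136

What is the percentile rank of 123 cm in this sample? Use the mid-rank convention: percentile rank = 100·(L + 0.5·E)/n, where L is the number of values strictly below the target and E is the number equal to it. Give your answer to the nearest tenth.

Sorted: 53, 55, 66, 83, 110, 116, 136, 140, 147, 152, 241, 256.
Count below 123: L = 6; count equal: E = 0; n = 12.
Percentile rank = 100·(6 + 0.5·0)/12 = 100·6/12 = 50.

50.0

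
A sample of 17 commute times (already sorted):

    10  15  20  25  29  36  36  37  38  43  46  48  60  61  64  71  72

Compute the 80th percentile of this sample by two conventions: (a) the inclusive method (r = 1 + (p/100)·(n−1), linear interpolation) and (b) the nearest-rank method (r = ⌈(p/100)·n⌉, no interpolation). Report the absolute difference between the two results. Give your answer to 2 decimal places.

0.20

n = 17.
(a) r = 13.8; between ranks 13 (60) and 14 (61): 60.8.
(b) the nearest-rank method: rank 14 → 61.
|60.8 − 61| = 0.2.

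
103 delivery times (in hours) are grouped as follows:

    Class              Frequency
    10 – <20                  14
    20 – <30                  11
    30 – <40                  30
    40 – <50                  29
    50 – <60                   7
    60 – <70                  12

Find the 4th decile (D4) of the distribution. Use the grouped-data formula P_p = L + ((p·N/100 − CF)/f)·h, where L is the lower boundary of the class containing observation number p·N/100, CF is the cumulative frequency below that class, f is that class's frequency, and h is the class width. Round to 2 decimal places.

N = 103; target position k = 40/100 · 103 = 41.2.
Cumulative frequencies: 14, 25, 55, 84, 91, 103.
Observation 41.2 falls in the class 30 – <40.
L = 30, CF = 25, f = 30, h = 10.
P40 = 30 + ((41.2 − 25)/30)·10 = 30 + 5.4 = 35.4.

35.40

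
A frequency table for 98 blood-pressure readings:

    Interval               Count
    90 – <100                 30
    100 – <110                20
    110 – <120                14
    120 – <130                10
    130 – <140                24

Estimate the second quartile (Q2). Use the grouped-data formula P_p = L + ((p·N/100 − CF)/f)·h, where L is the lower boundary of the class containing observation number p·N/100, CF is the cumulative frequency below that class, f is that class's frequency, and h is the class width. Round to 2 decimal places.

109.50

N = 98; target position k = 50/100 · 98 = 49.
Cumulative frequencies: 30, 50, 64, 74, 98.
Observation 49 falls in the class 100 – <110.
L = 100, CF = 30, f = 20, h = 10.
P50 = 100 + ((49 − 30)/20)·10 = 100 + 9.5 = 109.5.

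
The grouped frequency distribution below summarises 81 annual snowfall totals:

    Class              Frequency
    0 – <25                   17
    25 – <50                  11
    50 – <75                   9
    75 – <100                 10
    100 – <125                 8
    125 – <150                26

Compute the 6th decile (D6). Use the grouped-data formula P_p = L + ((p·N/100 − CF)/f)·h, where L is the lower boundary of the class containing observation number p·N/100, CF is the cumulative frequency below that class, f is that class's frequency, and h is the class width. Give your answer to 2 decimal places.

N = 81; target position k = 60/100 · 81 = 48.6.
Cumulative frequencies: 17, 28, 37, 47, 55, 81.
Observation 48.6 falls in the class 100 – <125.
L = 100, CF = 47, f = 8, h = 25.
P60 = 100 + ((48.6 − 47)/8)·25 = 100 + 5 = 105.

105.00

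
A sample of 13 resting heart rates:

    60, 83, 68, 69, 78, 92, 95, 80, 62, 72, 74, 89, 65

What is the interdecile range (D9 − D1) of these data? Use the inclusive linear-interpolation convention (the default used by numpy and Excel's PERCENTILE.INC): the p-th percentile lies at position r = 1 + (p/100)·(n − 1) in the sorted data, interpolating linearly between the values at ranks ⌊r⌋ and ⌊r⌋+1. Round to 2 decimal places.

Sorted: 60, 62, 65, 68, 69, 72, 74, 78, 80, 83, 89, 92, 95.
n = 13.
P10: r = 2.2; ranks 2–3 are 62, 65; interpolating gives 62.6.
P90: r = 11.8; ranks 11–12 are 89, 92; interpolating gives 91.4.
Difference: 91.4 − 62.6 = 28.8.

28.80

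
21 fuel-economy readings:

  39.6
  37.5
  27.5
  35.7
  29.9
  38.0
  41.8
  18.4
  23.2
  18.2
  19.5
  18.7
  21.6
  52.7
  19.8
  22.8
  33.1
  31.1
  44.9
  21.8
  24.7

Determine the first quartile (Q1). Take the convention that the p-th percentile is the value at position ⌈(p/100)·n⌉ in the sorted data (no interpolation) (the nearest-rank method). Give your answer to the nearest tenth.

21.6

Sorted: 18.2, 18.4, 18.7, 19.5, 19.8, 21.6, 21.8, 22.8, 23.2, 24.7, 27.5, 29.9, 31.1, 33.1, 35.7, 37.5, 38.0, 39.6, 41.8, 44.9, 52.7.
n = 21.
Position = ⌈25/100 · 21⌉ = ⌈5.25⌉ = 6.
The value at rank 6 is 21.6.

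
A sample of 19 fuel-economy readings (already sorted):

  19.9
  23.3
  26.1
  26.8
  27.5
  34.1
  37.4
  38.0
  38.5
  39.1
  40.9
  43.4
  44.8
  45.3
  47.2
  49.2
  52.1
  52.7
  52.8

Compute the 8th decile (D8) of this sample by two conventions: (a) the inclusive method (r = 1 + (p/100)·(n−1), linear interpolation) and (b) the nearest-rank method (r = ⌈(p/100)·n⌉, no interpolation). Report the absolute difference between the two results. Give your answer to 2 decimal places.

n = 19.
(a) r = 15.4; between ranks 15 (47.2) and 16 (49.2): 48.
(b) the nearest-rank method: rank 16 → 49.2.
|48 − 49.2| = 1.2.

1.20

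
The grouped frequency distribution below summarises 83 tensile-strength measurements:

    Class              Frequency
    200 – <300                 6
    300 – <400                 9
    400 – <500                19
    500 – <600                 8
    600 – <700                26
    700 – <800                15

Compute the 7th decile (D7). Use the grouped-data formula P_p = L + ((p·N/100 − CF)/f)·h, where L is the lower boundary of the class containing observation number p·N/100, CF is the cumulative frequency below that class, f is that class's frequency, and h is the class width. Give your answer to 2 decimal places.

661.92

N = 83; target position k = 70/100 · 83 = 58.1.
Cumulative frequencies: 6, 15, 34, 42, 68, 83.
Observation 58.1 falls in the class 600 – <700.
L = 600, CF = 42, f = 26, h = 100.
P70 = 600 + ((58.1 − 42)/26)·100 = 600 + 61.9231 = 661.923.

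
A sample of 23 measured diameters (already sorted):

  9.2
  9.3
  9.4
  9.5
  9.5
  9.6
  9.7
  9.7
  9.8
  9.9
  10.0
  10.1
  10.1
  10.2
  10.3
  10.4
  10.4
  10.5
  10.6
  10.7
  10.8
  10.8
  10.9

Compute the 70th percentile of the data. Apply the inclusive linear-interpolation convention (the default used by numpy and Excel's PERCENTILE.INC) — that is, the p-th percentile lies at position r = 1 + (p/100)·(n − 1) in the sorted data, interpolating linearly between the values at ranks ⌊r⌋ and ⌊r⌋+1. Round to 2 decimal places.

n = 23.
r = 1 + (70/100)·(23 − 1) = 1 + 15.4 = 16.4.
Rank 16 is 10.4 and rank 17 is 10.4.
Interpolate: 10.4 + 0.4·(10.4 − 10.4) = 10.4 + 0.4·0 = 10.4.

10.40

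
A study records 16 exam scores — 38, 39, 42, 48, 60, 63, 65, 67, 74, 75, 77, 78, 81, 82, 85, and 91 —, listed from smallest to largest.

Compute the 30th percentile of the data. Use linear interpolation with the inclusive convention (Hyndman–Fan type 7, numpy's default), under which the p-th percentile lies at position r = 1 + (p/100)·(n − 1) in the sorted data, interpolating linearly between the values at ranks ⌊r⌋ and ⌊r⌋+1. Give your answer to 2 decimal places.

n = 16.
r = 1 + (30/100)·(16 − 1) = 1 + 4.5 = 5.5.
Rank 5 is 60 and rank 6 is 63.
Interpolate: 60 + 0.5·(63 − 60) = 60 + 0.5·3 = 61.5.

61.50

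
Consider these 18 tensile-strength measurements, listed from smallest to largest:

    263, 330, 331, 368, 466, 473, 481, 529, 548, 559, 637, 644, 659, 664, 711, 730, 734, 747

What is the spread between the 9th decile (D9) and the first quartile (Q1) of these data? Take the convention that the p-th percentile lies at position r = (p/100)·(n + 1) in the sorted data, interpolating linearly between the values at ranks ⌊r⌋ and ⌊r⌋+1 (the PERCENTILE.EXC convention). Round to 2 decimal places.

293.80

n = 18.
P25: r = 4.75; ranks 4–5 are 368, 466; interpolating gives 441.5.
P90: r = 17.1; ranks 17–18 are 734, 747; interpolating gives 735.3.
Difference: 735.3 − 441.5 = 293.8.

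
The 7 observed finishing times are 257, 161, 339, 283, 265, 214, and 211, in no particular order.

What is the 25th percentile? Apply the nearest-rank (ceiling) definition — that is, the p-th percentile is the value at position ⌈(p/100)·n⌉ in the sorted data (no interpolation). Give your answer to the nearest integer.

Sorted: 161, 211, 214, 257, 265, 283, 339.
n = 7.
Position = ⌈25/100 · 7⌉ = ⌈1.75⌉ = 2.
The value at rank 2 is 211.

211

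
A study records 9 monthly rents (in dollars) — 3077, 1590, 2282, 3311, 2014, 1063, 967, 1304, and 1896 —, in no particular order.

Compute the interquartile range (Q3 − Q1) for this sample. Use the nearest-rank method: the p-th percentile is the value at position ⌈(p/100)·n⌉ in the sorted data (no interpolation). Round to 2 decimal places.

978.00

Sorted: 967, 1063, 1304, 1590, 1896, 2014, 2282, 3077, 3311.
n = 9.
P25: rank ⌈25/100·9⌉ = 3 → 1304.
P75: rank ⌈75/100·9⌉ = 7 → 2282.
Difference: 2282 − 1304 = 978.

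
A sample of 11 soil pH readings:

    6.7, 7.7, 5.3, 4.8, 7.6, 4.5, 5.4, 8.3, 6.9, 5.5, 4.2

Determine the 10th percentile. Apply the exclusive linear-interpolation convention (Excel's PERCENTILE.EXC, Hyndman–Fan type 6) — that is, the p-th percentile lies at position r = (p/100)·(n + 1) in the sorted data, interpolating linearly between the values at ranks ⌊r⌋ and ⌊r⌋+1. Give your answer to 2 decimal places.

4.26

Sorted: 4.2, 4.5, 4.8, 5.3, 5.4, 5.5, 6.7, 6.9, 7.6, 7.7, 8.3.
n = 11.
r = (10/100)·(11 + 1) = 1.2.
Rank 1 is 4.2 and rank 2 is 4.5.
Interpolate: 4.2 + 0.2·(4.5 − 4.2) = 4.2 + 0.2·0.3 = 4.26.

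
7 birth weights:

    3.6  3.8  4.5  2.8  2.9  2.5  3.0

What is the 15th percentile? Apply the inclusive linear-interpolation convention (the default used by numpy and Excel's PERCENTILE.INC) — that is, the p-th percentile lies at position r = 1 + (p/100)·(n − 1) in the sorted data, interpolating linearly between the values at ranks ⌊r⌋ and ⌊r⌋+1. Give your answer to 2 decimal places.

Sorted: 2.5, 2.8, 2.9, 3.0, 3.6, 3.8, 4.5.
n = 7.
r = 1 + (15/100)·(7 − 1) = 1 + 0.9 = 1.9.
Rank 1 is 2.5 and rank 2 is 2.8.
Interpolate: 2.5 + 0.9·(2.8 − 2.5) = 2.5 + 0.9·0.3 = 2.77.

2.77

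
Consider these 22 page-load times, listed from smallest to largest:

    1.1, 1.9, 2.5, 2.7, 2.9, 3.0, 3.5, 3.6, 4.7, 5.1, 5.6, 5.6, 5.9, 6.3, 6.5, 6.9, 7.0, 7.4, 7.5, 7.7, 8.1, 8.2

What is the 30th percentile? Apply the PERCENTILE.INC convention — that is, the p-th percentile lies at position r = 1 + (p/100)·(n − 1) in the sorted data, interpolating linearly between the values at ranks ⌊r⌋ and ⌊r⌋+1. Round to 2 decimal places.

n = 22.
r = 1 + (30/100)·(22 − 1) = 1 + 6.3 = 7.3.
Rank 7 is 3.5 and rank 8 is 3.6.
Interpolate: 3.5 + 0.3·(3.6 − 3.5) = 3.5 + 0.3·0.1 = 3.53.

3.53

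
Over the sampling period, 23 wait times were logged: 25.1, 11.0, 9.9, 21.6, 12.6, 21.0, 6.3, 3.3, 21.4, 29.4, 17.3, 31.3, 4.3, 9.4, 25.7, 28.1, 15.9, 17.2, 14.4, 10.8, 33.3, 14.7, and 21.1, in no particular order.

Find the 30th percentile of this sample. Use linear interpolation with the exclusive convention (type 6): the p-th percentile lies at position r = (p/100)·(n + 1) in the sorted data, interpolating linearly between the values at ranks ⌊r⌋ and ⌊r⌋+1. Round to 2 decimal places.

11.32

Sorted: 3.3, 4.3, 6.3, 9.4, 9.9, 10.8, 11.0, 12.6, 14.4, 14.7, 15.9, 17.2, 17.3, 21.0, 21.1, 21.4, 21.6, 25.1, 25.7, 28.1, 29.4, 31.3, 33.3.
n = 23.
r = (30/100)·(23 + 1) = 7.2.
Rank 7 is 11.0 and rank 8 is 12.6.
Interpolate: 11.0 + 0.2·(12.6 − 11.0) = 11.0 + 0.2·1.6 = 11.32.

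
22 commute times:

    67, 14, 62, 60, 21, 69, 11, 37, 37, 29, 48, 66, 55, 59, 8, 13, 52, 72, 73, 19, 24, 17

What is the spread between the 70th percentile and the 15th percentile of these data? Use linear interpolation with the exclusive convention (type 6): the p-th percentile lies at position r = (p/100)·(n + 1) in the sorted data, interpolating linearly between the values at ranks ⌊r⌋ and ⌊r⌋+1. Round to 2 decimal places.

46.75

Sorted: 8, 11, 13, 14, 17, 19, 21, 24, 29, 37, 37, 48, 52, 55, 59, 60, 62, 66, 67, 69, 72, 73.
n = 22.
P15: r = 3.45; ranks 3–4 are 13, 14; interpolating gives 13.45.
P70: r = 16.1; ranks 16–17 are 60, 62; interpolating gives 60.2.
Difference: 60.2 − 13.45 = 46.75.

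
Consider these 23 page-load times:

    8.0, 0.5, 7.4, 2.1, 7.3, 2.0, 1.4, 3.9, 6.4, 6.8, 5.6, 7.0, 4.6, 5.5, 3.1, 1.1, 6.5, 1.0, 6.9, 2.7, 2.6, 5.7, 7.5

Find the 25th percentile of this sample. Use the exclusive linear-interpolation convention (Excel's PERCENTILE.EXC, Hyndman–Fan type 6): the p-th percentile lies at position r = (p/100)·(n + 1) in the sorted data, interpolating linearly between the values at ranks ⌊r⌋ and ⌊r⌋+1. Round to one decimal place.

Sorted: 0.5, 1.0, 1.1, 1.4, 2.0, 2.1, 2.6, 2.7, 3.1, 3.9, 4.6, 5.5, 5.6, 5.7, 6.4, 6.5, 6.8, 6.9, 7.0, 7.3, 7.4, 7.5, 8.0.
n = 23.
r = (25/100)·(23 + 1) = 6.
r is an integer, so P25 is the value at rank 6: 2.1.

2.1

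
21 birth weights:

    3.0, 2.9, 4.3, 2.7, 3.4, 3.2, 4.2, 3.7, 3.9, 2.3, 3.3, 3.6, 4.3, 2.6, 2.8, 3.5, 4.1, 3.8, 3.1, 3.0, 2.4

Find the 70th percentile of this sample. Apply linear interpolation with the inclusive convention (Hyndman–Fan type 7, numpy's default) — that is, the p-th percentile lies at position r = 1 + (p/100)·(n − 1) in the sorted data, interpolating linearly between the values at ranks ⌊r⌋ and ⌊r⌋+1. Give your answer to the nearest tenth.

Sorted: 2.3, 2.4, 2.6, 2.7, 2.8, 2.9, 3.0, 3.0, 3.1, 3.2, 3.3, 3.4, 3.5, 3.6, 3.7, 3.8, 3.9, 4.1, 4.2, 4.3, 4.3.
n = 21.
r = 1 + (70/100)·(21 − 1) = 1 + 14 = 15.
r is an integer, so P70 is the value at rank 15: 3.7.

3.7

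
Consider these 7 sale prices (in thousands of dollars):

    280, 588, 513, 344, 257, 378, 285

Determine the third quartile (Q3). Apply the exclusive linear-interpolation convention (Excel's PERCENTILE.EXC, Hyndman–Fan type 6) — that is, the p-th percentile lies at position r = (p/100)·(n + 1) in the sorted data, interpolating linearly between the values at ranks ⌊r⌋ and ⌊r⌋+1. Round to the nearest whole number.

Sorted: 257, 280, 285, 344, 378, 513, 588.
n = 7.
r = (75/100)·(7 + 1) = 6.
r is an integer, so P75 is the value at rank 6: 513.

513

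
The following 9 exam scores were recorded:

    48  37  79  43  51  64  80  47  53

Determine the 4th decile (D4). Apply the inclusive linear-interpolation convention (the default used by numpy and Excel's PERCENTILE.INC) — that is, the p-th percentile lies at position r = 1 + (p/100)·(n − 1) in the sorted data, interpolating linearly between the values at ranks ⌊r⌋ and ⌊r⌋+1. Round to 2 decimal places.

48.60

Sorted: 37, 43, 47, 48, 51, 53, 64, 79, 80.
n = 9.
r = 1 + (40/100)·(9 − 1) = 1 + 3.2 = 4.2.
Rank 4 is 48 and rank 5 is 51.
Interpolate: 48 + 0.2·(51 − 48) = 48 + 0.2·3 = 48.6.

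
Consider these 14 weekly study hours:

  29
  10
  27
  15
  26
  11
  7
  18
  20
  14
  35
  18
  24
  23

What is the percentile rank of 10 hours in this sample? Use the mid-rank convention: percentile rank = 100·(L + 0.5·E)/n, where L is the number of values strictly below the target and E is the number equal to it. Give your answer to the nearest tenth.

10.7

Sorted: 7, 10, 11, 14, 15, 18, 18, 20, 23, 24, 26, 27, 29, 35.
Count below 10: L = 1; count equal: E = 1; n = 14.
Percentile rank = 100·(1 + 0.5·1)/14 = 100·1.5/14 = 10.71.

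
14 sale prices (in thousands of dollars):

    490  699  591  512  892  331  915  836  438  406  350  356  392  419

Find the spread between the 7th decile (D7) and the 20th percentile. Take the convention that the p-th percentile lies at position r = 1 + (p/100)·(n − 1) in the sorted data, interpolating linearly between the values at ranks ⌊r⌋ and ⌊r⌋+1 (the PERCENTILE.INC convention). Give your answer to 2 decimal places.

Sorted: 331, 350, 356, 392, 406, 419, 438, 490, 512, 591, 699, 836, 892, 915.
n = 14.
P20: r = 3.6; ranks 3–4 are 356, 392; interpolating gives 377.6.
P70: r = 10.1; ranks 10–11 are 591, 699; interpolating gives 601.8.
Difference: 601.8 − 377.6 = 224.2.

224.20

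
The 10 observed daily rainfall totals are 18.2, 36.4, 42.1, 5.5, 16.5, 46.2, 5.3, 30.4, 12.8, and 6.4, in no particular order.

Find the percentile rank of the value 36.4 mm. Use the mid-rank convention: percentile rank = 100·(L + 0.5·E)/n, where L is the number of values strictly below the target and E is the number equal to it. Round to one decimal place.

75.0

Sorted: 5.3, 5.5, 6.4, 12.8, 16.5, 18.2, 30.4, 36.4, 42.1, 46.2.
Count below 36.4: L = 7; count equal: E = 1; n = 10.
Percentile rank = 100·(7 + 0.5·1)/10 = 100·7.5/10 = 75.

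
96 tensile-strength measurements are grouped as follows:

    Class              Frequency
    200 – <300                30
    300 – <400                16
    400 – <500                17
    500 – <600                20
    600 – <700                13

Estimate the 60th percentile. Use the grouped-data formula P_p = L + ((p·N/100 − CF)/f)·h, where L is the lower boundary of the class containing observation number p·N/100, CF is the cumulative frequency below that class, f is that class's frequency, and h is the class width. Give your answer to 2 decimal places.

N = 96; target position k = 60/100 · 96 = 57.6.
Cumulative frequencies: 30, 46, 63, 83, 96.
Observation 57.6 falls in the class 400 – <500.
L = 400, CF = 46, f = 17, h = 100.
P60 = 400 + ((57.6 − 46)/17)·100 = 400 + 68.2353 = 468.235.

468.24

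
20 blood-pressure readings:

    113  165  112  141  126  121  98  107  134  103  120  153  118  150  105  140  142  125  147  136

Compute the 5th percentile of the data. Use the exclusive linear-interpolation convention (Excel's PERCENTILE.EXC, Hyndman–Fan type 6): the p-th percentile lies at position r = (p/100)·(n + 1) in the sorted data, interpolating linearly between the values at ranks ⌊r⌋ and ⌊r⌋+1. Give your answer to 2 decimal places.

Sorted: 98, 103, 105, 107, 112, 113, 118, 120, 121, 125, 126, 134, 136, 140, 141, 142, 147, 150, 153, 165.
n = 20.
r = (5/100)·(20 + 1) = 1.05.
Rank 1 is 98 and rank 2 is 103.
Interpolate: 98 + 0.05·(103 − 98) = 98 + 0.05·5 = 98.25.

98.25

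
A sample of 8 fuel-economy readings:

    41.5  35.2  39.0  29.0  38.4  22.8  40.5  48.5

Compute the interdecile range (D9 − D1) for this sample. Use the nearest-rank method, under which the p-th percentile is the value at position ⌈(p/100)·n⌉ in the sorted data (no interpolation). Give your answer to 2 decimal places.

25.70

Sorted: 22.8, 29.0, 35.2, 38.4, 39.0, 40.5, 41.5, 48.5.
n = 8.
P10: rank ⌈10/100·8⌉ = 1 → 22.8.
P90: rank ⌈90/100·8⌉ = 8 → 48.5.
Difference: 48.5 − 22.8 = 25.7.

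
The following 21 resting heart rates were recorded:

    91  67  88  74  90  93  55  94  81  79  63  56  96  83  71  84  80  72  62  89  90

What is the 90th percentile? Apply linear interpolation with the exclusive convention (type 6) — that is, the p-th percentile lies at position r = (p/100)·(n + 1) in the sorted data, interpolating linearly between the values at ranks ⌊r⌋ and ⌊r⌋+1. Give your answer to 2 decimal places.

Sorted: 55, 56, 62, 63, 67, 71, 72, 74, 79, 80, 81, 83, 84, 88, 89, 90, 90, 91, 93, 94, 96.
n = 21.
r = (90/100)·(21 + 1) = 19.8.
Rank 19 is 93 and rank 20 is 94.
Interpolate: 93 + 0.8·(94 − 93) = 93 + 0.8·1 = 93.8.

93.80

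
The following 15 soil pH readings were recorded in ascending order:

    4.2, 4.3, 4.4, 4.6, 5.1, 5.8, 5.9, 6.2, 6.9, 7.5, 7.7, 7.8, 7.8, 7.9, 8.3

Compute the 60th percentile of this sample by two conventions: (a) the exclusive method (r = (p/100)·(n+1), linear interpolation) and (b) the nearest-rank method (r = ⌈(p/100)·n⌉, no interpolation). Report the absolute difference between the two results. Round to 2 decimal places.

n = 15.
(a) r = 9.6; between ranks 9 (6.9) and 10 (7.5): 7.26.
(b) the nearest-rank method: rank 9 → 6.9.
|7.26 − 6.9| = 0.36.

0.36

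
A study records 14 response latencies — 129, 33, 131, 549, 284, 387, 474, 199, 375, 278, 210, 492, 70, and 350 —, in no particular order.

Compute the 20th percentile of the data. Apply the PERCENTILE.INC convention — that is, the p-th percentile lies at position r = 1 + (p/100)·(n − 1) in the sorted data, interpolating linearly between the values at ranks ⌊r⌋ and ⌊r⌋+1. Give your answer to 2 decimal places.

130.20

Sorted: 33, 70, 129, 131, 199, 210, 278, 284, 350, 375, 387, 474, 492, 549.
n = 14.
r = 1 + (20/100)·(14 − 1) = 1 + 2.6 = 3.6.
Rank 3 is 129 and rank 4 is 131.
Interpolate: 129 + 0.6·(131 − 129) = 129 + 0.6·2 = 130.2.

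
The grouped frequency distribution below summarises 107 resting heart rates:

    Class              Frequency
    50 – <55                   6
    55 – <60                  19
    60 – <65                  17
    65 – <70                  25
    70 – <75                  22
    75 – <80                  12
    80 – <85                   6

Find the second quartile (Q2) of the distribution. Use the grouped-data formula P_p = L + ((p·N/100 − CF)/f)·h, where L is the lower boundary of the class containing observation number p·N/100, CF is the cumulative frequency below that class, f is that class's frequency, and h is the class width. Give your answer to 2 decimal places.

N = 107; target position k = 50/100 · 107 = 53.5.
Cumulative frequencies: 6, 25, 42, 67, 89, 101, 107.
Observation 53.5 falls in the class 65 – <70.
L = 65, CF = 42, f = 25, h = 5.
P50 = 65 + ((53.5 − 42)/25)·5 = 65 + 2.3 = 67.3.

67.30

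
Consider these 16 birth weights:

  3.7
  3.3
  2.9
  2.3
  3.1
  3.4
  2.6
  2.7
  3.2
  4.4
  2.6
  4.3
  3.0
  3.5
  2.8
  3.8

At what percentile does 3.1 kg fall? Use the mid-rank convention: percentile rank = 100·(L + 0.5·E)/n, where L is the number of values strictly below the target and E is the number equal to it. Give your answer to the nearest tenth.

Sorted: 2.3, 2.6, 2.6, 2.7, 2.8, 2.9, 3.0, 3.1, 3.2, 3.3, 3.4, 3.5, 3.7, 3.8, 4.3, 4.4.
Count below 3.1: L = 7; count equal: E = 1; n = 16.
Percentile rank = 100·(7 + 0.5·1)/16 = 100·7.5/16 = 46.88.

46.9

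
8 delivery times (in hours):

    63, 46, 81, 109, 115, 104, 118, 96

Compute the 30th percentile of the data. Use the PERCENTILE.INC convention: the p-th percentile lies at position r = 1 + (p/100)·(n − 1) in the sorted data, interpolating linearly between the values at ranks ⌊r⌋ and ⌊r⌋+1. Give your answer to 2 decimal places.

Sorted: 46, 63, 81, 96, 104, 109, 115, 118.
n = 8.
r = 1 + (30/100)·(8 − 1) = 1 + 2.1 = 3.1.
Rank 3 is 81 and rank 4 is 96.
Interpolate: 81 + 0.1·(96 − 81) = 81 + 0.1·15 = 82.5.

82.50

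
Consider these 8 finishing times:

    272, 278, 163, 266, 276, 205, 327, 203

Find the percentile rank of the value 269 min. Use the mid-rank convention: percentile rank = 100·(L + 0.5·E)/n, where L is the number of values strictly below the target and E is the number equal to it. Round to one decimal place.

50.0

Sorted: 163, 203, 205, 266, 272, 276, 278, 327.
Count below 269: L = 4; count equal: E = 0; n = 8.
Percentile rank = 100·(4 + 0.5·0)/8 = 100·4/8 = 50.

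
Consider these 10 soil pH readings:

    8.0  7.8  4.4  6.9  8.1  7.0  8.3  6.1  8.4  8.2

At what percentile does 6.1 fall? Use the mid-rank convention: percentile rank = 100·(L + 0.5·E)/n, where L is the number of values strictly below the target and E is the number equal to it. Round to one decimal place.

Sorted: 4.4, 6.1, 6.9, 7.0, 7.8, 8.0, 8.1, 8.2, 8.3, 8.4.
Count below 6.1: L = 1; count equal: E = 1; n = 10.
Percentile rank = 100·(1 + 0.5·1)/10 = 100·1.5/10 = 15.

15.0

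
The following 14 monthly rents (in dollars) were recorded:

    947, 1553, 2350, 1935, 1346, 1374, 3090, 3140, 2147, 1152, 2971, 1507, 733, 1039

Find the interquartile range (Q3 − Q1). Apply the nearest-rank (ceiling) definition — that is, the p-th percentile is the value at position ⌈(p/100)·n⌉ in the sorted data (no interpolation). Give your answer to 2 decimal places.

Sorted: 733, 947, 1039, 1152, 1346, 1374, 1507, 1553, 1935, 2147, 2350, 2971, 3090, 3140.
n = 14.
P25: rank ⌈25/100·14⌉ = 4 → 1152.
P75: rank ⌈75/100·14⌉ = 11 → 2350.
Difference: 2350 − 1152 = 1198.

1198.00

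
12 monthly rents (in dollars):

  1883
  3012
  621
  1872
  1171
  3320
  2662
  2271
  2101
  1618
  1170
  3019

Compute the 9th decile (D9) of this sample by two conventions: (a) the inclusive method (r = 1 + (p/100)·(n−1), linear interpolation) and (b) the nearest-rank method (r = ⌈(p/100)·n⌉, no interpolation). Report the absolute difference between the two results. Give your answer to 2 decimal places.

0.70

Sorted: 621, 1170, 1171, 1618, 1872, 1883, 2101, 2271, 2662, 3012, 3019, 3320.
n = 12.
(a) r = 10.9; between ranks 10 (3012) and 11 (3019): 3018.3.
(b) the nearest-rank method: rank 11 → 3019.
|3018.3 − 3019| = 0.7.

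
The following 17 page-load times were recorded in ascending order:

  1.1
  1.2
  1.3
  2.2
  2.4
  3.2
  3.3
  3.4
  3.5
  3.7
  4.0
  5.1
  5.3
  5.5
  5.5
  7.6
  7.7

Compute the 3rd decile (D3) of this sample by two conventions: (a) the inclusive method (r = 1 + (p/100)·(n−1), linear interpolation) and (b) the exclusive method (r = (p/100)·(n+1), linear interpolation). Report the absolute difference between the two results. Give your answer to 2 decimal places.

0.32

n = 17.
(a) r = 5.8; between ranks 5 (2.4) and 6 (3.2): 3.04.
(b) r = 5.4; between ranks 5 (2.4) and 6 (3.2): 2.72.
|3.04 − 2.72| = 0.32.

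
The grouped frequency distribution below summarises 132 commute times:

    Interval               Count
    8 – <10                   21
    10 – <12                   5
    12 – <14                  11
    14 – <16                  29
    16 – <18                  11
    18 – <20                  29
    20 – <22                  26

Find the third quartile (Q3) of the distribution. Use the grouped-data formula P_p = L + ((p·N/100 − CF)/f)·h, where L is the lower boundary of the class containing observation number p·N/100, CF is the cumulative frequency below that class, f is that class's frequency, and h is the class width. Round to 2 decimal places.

N = 132; target position k = 75/100 · 132 = 99.
Cumulative frequencies: 21, 26, 37, 66, 77, 106, 132.
Observation 99 falls in the class 18 – <20.
L = 18, CF = 77, f = 29, h = 2.
P75 = 18 + ((99 − 77)/29)·2 = 18 + 1.51724 = 19.5172.

19.52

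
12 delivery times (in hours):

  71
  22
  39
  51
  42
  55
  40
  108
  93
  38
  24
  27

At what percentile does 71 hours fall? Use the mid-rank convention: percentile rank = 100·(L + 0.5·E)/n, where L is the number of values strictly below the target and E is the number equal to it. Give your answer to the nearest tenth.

Sorted: 22, 24, 27, 38, 39, 40, 42, 51, 55, 71, 93, 108.
Count below 71: L = 9; count equal: E = 1; n = 12.
Percentile rank = 100·(9 + 0.5·1)/12 = 100·9.5/12 = 79.17.

79.2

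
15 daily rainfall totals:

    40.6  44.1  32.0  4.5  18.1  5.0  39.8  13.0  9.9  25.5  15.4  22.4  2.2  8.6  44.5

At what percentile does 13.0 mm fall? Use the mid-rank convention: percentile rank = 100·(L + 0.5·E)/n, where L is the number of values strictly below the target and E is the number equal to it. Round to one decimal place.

Sorted: 2.2, 4.5, 5.0, 8.6, 9.9, 13.0, 15.4, 18.1, 22.4, 25.5, 32.0, 39.8, 40.6, 44.1, 44.5.
Count below 13.0: L = 5; count equal: E = 1; n = 15.
Percentile rank = 100·(5 + 0.5·1)/15 = 100·5.5/15 = 36.67.

36.7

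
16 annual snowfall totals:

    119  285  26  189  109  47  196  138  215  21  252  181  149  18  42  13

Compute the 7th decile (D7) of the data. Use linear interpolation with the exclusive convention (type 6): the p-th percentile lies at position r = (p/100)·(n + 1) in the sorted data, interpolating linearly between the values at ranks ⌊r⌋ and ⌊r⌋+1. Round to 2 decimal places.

Sorted: 13, 18, 21, 26, 42, 47, 109, 119, 138, 149, 181, 189, 196, 215, 252, 285.
n = 16.
r = (70/100)·(16 + 1) = 11.9.
Rank 11 is 181 and rank 12 is 189.
Interpolate: 181 + 0.9·(189 − 181) = 181 + 0.9·8 = 188.2.

188.20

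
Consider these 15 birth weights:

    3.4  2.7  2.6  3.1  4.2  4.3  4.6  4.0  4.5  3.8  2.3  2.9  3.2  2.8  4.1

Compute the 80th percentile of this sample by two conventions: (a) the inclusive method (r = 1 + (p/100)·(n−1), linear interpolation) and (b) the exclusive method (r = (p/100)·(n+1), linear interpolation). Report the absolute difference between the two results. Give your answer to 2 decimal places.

0.06

Sorted: 2.3, 2.6, 2.7, 2.8, 2.9, 3.1, 3.2, 3.4, 3.8, 4.0, 4.1, 4.2, 4.3, 4.5, 4.6.
n = 15.
(a) r = 12.2; between ranks 12 (4.2) and 13 (4.3): 4.22.
(b) r = 12.8; between ranks 12 (4.2) and 13 (4.3): 4.28.
|4.22 − 4.28| = 0.06.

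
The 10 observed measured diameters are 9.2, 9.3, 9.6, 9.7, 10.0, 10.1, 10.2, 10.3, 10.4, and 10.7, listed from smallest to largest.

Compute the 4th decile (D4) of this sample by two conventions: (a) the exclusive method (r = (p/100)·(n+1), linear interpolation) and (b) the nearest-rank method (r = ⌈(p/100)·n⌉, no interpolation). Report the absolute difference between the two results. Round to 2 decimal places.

n = 10.
(a) r = 4.4; between ranks 4 (9.7) and 5 (10.0): 9.82.
(b) the nearest-rank method: rank 4 → 9.7.
|9.82 − 9.7| = 0.12.

0.12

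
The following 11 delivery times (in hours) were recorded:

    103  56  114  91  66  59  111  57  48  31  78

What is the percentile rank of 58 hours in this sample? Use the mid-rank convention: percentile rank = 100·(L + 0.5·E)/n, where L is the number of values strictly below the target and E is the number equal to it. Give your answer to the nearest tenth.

Sorted: 31, 48, 56, 57, 59, 66, 78, 91, 103, 111, 114.
Count below 58: L = 4; count equal: E = 0; n = 11.
Percentile rank = 100·(4 + 0.5·0)/11 = 100·4/11 = 36.36.

36.4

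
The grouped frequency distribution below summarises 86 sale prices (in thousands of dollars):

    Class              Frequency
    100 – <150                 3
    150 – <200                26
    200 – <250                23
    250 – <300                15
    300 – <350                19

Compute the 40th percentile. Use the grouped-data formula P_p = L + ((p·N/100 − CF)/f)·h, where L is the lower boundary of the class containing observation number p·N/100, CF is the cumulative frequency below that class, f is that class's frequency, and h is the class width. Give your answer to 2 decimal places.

211.74

N = 86; target position k = 40/100 · 86 = 34.4.
Cumulative frequencies: 3, 29, 52, 67, 86.
Observation 34.4 falls in the class 200 – <250.
L = 200, CF = 29, f = 23, h = 50.
P40 = 200 + ((34.4 − 29)/23)·50 = 200 + 11.7391 = 211.739.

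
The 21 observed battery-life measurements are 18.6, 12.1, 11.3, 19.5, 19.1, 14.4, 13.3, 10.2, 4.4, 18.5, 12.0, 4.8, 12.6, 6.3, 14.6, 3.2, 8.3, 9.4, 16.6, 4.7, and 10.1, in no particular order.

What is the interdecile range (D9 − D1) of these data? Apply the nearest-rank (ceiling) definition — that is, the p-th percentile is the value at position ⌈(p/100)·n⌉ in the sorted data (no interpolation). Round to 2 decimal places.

Sorted: 3.2, 4.4, 4.7, 4.8, 6.3, 8.3, 9.4, 10.1, 10.2, 11.3, 12.0, 12.1, 12.6, 13.3, 14.4, 14.6, 16.6, 18.5, 18.6, 19.1, 19.5.
n = 21.
P10: rank ⌈10/100·21⌉ = 3 → 4.7.
P90: rank ⌈90/100·21⌉ = 19 → 18.6.
Difference: 18.6 − 4.7 = 13.9.

13.90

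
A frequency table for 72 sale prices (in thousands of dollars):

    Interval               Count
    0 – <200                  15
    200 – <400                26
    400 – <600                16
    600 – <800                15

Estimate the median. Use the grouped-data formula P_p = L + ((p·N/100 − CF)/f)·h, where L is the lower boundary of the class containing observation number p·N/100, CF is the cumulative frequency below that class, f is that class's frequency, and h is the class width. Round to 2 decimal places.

N = 72; target position k = 50/100 · 72 = 36.
Cumulative frequencies: 15, 41, 57, 72.
Observation 36 falls in the class 200 – <400.
L = 200, CF = 15, f = 26, h = 200.
P50 = 200 + ((36 − 15)/26)·200 = 200 + 161.538 = 361.538.

361.54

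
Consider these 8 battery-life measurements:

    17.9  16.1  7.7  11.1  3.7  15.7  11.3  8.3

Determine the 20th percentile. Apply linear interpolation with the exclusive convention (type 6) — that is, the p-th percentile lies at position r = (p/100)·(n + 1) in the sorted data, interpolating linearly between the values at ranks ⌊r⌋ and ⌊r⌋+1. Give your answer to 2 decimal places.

Sorted: 3.7, 7.7, 8.3, 11.1, 11.3, 15.7, 16.1, 17.9.
n = 8.
r = (20/100)·(8 + 1) = 1.8.
Rank 1 is 3.7 and rank 2 is 7.7.
Interpolate: 3.7 + 0.8·(7.7 − 3.7) = 3.7 + 0.8·4 = 6.9.

6.90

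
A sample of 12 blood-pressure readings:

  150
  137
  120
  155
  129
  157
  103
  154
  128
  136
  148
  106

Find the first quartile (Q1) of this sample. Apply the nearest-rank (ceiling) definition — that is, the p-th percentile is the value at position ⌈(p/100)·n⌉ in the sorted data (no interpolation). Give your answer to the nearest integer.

120

Sorted: 103, 106, 120, 128, 129, 136, 137, 148, 150, 154, 155, 157.
n = 12.
Position = ⌈25/100 · 12⌉ = ⌈3⌉ = 3.
The value at rank 3 is 120.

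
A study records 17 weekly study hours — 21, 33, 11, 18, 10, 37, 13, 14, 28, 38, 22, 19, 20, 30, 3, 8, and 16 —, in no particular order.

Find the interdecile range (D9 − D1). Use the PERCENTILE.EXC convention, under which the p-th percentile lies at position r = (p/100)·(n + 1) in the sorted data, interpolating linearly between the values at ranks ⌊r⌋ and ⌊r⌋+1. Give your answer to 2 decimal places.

Sorted: 3, 8, 10, 11, 13, 14, 16, 18, 19, 20, 21, 22, 28, 30, 33, 37, 38.
n = 17.
P10: r = 1.8; ranks 1–2 are 3, 8; interpolating gives 7.
P90: r = 16.2; ranks 16–17 are 37, 38; interpolating gives 37.2.
Difference: 37.2 − 7 = 30.2.

30.20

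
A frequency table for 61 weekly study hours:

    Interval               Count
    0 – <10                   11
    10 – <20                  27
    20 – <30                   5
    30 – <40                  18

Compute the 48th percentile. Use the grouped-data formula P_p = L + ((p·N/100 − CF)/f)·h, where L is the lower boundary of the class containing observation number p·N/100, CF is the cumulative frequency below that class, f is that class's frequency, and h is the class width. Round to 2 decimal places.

16.77

N = 61; target position k = 48/100 · 61 = 29.28.
Cumulative frequencies: 11, 38, 43, 61.
Observation 29.28 falls in the class 10 – <20.
L = 10, CF = 11, f = 27, h = 10.
P48 = 10 + ((29.28 − 11)/27)·10 = 10 + 6.77037 = 16.7704.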